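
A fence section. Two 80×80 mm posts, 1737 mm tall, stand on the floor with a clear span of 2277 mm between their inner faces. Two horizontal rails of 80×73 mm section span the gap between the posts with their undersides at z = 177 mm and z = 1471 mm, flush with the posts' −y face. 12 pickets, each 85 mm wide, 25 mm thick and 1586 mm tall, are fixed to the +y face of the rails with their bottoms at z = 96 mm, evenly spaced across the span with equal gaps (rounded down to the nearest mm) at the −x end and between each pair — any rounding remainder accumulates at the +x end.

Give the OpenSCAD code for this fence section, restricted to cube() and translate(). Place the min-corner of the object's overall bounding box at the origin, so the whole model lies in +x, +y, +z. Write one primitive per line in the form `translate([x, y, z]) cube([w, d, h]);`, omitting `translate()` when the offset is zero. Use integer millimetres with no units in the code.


cube([80, 80, 1737]);
translate([2357, 0, 0]) cube([80, 80, 1737]);
translate([80, 0, 177]) cube([2277, 80, 73]);
translate([80, 0, 1471]) cube([2277, 80, 73]);
translate([176, 80, 96]) cube([85, 25, 1586]);
translate([357, 80, 96]) cube([85, 25, 1586]);
translate([538, 80, 96]) cube([85, 25, 1586]);
translate([719, 80, 96]) cube([85, 25, 1586]);
translate([900, 80, 96]) cube([85, 25, 1586]);
translate([1081, 80, 96]) cube([85, 25, 1586]);
translate([1262, 80, 96]) cube([85, 25, 1586]);
translate([1443, 80, 96]) cube([85, 25, 1586]);
translate([1624, 80, 96]) cube([85, 25, 1586]);
translate([1805, 80, 96]) cube([85, 25, 1586]);
translate([1986, 80, 96]) cube([85, 25, 1586]);
translate([2167, 80, 96]) cube([85, 25, 1586]);


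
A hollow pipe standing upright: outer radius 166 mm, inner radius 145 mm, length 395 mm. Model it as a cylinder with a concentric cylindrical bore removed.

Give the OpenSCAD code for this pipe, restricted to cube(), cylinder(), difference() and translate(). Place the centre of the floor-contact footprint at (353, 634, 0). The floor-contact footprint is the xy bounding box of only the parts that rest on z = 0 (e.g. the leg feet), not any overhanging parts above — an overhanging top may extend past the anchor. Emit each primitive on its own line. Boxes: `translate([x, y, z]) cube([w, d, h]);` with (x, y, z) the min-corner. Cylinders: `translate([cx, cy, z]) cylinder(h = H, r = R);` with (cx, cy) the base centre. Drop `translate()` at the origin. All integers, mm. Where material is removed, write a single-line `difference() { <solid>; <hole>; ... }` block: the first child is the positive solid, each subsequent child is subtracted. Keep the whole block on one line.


difference() { translate([353, 634, 0]) cylinder(h = 395, r = 166); translate([353, 634, 0]) cylinder(h = 395, r = 145); }


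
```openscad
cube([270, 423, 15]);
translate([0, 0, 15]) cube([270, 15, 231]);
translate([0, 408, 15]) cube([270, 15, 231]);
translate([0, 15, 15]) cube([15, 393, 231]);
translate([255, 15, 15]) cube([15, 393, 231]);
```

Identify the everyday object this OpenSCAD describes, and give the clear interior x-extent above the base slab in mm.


An open box. The internal width is 240 mm.

A 270×423 base slab with four walls standing on it — an open box. The base is 270 mm wide and the walls are 15 mm thick, so the internal width is 270 − 2 × 15 = 240 mm.


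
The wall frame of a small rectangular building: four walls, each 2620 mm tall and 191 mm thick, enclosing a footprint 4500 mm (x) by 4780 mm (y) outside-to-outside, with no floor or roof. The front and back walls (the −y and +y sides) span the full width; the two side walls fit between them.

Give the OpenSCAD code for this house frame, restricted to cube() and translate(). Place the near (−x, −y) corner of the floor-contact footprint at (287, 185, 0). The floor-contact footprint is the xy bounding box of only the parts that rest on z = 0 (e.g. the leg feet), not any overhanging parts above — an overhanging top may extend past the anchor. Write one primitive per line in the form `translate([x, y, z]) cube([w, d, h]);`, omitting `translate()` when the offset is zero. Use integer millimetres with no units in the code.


translate([287, 185, 0]) cube([4500, 191, 2620]);
translate([287, 4774, 0]) cube([4500, 191, 2620]);
translate([287, 376, 0]) cube([191, 4398, 2620]);
translate([4596, 376, 0]) cube([191, 4398, 2620]);


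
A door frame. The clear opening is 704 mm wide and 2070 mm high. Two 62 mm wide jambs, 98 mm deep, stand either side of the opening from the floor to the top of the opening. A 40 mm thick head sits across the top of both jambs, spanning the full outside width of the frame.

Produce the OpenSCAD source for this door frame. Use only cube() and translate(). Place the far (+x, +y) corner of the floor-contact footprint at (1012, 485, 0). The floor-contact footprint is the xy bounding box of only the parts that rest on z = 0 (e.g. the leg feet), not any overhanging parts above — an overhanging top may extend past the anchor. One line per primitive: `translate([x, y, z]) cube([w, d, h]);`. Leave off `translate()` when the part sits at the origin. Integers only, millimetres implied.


translate([184, 387, 0]) cube([62, 98, 2070]);
translate([950, 387, 0]) cube([62, 98, 2070]);
translate([184, 387, 2070]) cube([828, 98, 40]);


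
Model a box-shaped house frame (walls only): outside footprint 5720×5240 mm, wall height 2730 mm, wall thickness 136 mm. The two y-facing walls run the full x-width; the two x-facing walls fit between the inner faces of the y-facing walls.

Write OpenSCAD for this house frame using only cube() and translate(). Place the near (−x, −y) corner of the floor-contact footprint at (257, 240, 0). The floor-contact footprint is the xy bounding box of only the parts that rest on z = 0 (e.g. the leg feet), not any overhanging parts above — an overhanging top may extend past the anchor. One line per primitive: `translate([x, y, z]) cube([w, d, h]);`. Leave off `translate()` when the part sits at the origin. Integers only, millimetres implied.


translate([257, 240, 0]) cube([5720, 136, 2730]);
translate([257, 5344, 0]) cube([5720, 136, 2730]);
translate([257, 376, 0]) cube([136, 4968, 2730]);
translate([5841, 376, 0]) cube([136, 4968, 2730]);


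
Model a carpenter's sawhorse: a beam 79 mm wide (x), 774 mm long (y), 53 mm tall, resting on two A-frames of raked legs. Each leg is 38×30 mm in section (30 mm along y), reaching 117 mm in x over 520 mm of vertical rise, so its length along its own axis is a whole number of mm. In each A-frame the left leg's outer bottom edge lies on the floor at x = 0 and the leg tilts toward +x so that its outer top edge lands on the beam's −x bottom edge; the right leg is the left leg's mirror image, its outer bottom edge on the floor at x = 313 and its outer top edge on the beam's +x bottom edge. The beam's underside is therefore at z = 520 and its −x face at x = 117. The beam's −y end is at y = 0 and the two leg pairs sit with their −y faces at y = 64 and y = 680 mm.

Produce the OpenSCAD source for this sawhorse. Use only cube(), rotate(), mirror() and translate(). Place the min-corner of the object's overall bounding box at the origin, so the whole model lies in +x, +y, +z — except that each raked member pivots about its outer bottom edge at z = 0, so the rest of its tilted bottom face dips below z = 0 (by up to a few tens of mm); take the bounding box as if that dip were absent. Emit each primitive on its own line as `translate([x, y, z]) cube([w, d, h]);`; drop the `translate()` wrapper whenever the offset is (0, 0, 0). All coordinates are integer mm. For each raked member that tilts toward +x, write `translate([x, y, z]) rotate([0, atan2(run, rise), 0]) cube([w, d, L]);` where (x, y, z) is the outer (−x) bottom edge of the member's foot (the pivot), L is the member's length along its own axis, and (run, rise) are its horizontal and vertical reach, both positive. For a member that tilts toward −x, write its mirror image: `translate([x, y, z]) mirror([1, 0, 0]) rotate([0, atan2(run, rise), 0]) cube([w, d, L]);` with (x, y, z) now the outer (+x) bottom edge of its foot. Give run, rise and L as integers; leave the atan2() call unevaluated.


// leg length = √(117² + 520²) = 533
// right-leg outer foot x = 2·117 + 79 = 313
// beam min-corner = (117, 0, 520)
translate([117, 0, 520]) cube([79, 774, 53]);
translate([0, 64, 0]) rotate([0, atan2(117, 520), 0]) cube([38, 30, 533]);
translate([313, 64, 0]) mirror([1, 0, 0]) rotate([0, atan2(117, 520), 0]) cube([38, 30, 533]);
translate([0, 680, 0]) rotate([0, atan2(117, 520), 0]) cube([38, 30, 533]);
translate([313, 680, 0]) mirror([1, 0, 0]) rotate([0, atan2(117, 520), 0]) cube([38, 30, 533]);


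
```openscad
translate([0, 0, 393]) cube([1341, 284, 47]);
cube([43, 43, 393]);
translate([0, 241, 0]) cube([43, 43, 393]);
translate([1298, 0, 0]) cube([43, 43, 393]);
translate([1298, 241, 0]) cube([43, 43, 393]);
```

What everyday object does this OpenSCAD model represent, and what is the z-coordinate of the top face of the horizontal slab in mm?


A bench. The seat-top height is 440 mm.

A long slab on four corner posts — a bench. The slab sits at z = 393 with thickness 47, so the top is 393 + 47 = 440 mm.


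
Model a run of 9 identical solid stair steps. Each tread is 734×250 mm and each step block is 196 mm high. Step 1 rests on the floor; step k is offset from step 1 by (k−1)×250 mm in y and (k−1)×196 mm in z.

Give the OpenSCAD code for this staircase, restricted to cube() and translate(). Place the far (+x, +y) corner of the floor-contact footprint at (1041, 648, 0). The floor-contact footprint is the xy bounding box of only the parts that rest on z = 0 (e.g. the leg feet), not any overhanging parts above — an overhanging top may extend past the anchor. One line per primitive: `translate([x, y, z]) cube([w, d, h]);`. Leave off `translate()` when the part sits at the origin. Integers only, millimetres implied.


translate([307, 398, 0]) cube([734, 250, 196]);
translate([307, 648, 196]) cube([734, 250, 196]);
translate([307, 898, 392]) cube([734, 250, 196]);
translate([307, 1148, 588]) cube([734, 250, 196]);
translate([307, 1398, 784]) cube([734, 250, 196]);
translate([307, 1648, 980]) cube([734, 250, 196]);
translate([307, 1898, 1176]) cube([734, 250, 196]);
translate([307, 2148, 1372]) cube([734, 250, 196]);
translate([307, 2398, 1568]) cube([734, 250, 196]);


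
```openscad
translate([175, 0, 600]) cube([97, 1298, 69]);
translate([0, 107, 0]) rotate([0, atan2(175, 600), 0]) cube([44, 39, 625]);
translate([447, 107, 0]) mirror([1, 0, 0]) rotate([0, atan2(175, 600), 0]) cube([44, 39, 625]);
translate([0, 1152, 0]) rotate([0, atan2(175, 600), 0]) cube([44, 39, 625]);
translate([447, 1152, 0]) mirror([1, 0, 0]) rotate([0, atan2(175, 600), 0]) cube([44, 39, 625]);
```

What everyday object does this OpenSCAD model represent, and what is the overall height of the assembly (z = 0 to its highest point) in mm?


A sawhorse. The overall height is 669 mm.

A beam across two mirrored pairs of raked legs — a sawhorse. The beam's underside is at z = 600 (matching the legs' vertical rise in atan2(175, 600)) and the beam is 69 mm tall, so its top is at 600 + 69 = 669 mm. The raked legs top out at the beam's underside, so that is the highest point.


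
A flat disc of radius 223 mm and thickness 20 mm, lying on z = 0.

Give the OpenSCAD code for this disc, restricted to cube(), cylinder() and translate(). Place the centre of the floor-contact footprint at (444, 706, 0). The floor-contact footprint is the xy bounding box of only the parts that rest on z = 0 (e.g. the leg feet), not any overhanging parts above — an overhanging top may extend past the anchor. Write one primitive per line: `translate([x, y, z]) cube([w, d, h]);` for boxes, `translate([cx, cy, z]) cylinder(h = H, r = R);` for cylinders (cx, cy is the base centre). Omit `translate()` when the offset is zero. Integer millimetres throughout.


translate([444, 706, 0]) cylinder(h = 20, r = 223);


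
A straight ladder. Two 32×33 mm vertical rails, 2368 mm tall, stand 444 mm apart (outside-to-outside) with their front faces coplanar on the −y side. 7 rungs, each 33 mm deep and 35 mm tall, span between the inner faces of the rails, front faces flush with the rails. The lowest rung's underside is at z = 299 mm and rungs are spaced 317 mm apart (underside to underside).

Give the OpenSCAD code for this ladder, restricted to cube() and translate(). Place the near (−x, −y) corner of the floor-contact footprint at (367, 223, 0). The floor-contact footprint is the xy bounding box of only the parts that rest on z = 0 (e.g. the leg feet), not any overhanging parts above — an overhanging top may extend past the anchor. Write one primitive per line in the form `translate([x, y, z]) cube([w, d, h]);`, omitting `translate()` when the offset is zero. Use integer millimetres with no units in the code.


translate([367, 223, 0]) cube([32, 33, 2368]);
translate([779, 223, 0]) cube([32, 33, 2368]);
translate([399, 223, 299]) cube([380, 33, 35]);
translate([399, 223, 616]) cube([380, 33, 35]);
translate([399, 223, 933]) cube([380, 33, 35]);
translate([399, 223, 1250]) cube([380, 33, 35]);
translate([399, 223, 1567]) cube([380, 33, 35]);
translate([399, 223, 1884]) cube([380, 33, 35]);
translate([399, 223, 2201]) cube([380, 33, 35]);


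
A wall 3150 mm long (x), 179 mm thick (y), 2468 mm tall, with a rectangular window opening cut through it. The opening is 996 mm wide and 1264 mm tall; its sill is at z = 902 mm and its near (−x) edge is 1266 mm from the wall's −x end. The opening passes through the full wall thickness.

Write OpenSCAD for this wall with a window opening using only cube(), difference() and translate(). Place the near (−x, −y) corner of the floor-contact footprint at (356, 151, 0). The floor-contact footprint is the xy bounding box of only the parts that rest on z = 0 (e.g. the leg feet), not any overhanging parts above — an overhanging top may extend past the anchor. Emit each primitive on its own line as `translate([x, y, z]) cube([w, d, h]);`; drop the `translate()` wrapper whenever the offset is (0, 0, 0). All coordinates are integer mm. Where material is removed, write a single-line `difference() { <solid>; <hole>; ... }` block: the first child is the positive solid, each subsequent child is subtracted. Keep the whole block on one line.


difference() { translate([356, 151, 0]) cube([3150, 179, 2468]); translate([1622, 151, 902]) cube([996, 179, 1264]); }


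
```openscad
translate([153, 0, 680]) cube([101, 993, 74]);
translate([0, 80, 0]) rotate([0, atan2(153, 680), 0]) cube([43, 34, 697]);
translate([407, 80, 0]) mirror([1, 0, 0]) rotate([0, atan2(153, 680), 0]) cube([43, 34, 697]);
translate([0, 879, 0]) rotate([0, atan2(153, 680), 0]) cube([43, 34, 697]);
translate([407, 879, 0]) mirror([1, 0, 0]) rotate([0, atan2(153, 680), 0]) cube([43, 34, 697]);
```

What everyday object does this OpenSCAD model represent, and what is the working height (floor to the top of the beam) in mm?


A sawhorse. The overall height is 754 mm.

A beam across two mirrored pairs of raked legs — a sawhorse. The beam's underside is at z = 680 (matching the legs' vertical rise in atan2(153, 680)) and the beam is 74 mm tall, so its top is at 680 + 74 = 754 mm. The raked legs top out at the beam's underside, so that is the highest point.


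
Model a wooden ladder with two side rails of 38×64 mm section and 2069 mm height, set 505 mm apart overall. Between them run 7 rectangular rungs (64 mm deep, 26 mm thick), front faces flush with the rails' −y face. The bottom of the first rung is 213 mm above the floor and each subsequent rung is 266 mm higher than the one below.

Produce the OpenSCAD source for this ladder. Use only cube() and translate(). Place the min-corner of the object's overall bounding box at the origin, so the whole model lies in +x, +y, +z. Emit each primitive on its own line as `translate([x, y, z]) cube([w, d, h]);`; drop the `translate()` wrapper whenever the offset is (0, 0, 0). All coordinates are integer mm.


// rung span = 505 - 2*38 = 429
// rung[k] z = 213 + k*266
cube([38, 64, 2069]);
translate([467, 0, 0]) cube([38, 64, 2069]);
translate([38, 0, 213]) cube([429, 64, 26]);
translate([38, 0, 479]) cube([429, 64, 26]);
translate([38, 0, 745]) cube([429, 64, 26]);
translate([38, 0, 1011]) cube([429, 64, 26]);
translate([38, 0, 1277]) cube([429, 64, 26]);
translate([38, 0, 1543]) cube([429, 64, 26]);
translate([38, 0, 1809]) cube([429, 64, 26]);


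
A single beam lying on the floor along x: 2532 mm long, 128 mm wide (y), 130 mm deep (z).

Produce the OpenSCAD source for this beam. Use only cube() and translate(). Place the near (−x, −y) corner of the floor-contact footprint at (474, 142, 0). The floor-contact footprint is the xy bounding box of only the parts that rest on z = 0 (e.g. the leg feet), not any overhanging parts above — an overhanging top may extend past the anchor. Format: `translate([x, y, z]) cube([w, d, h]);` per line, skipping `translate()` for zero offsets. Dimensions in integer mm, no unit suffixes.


translate([474, 142, 0]) cube([2532, 128, 130]);


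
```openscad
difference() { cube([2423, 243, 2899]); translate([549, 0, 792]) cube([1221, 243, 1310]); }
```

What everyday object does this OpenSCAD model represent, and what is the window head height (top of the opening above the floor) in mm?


A wall with a window opening. The window head height is 2102 mm.

A wall with a rectangular opening subtracted — a window. Sill at z = 792, opening 1310 mm tall, so the head is at 792 + 1310 = 2102 mm.


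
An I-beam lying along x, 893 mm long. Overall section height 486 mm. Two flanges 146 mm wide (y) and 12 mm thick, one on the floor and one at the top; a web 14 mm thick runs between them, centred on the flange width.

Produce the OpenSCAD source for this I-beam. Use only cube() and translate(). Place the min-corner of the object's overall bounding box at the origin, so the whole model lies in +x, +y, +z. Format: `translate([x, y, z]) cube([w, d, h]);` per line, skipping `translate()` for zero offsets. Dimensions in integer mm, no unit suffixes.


cube([893, 146, 12]);
translate([0, 66, 12]) cube([893, 14, 462]);
translate([0, 0, 474]) cube([893, 146, 12]);


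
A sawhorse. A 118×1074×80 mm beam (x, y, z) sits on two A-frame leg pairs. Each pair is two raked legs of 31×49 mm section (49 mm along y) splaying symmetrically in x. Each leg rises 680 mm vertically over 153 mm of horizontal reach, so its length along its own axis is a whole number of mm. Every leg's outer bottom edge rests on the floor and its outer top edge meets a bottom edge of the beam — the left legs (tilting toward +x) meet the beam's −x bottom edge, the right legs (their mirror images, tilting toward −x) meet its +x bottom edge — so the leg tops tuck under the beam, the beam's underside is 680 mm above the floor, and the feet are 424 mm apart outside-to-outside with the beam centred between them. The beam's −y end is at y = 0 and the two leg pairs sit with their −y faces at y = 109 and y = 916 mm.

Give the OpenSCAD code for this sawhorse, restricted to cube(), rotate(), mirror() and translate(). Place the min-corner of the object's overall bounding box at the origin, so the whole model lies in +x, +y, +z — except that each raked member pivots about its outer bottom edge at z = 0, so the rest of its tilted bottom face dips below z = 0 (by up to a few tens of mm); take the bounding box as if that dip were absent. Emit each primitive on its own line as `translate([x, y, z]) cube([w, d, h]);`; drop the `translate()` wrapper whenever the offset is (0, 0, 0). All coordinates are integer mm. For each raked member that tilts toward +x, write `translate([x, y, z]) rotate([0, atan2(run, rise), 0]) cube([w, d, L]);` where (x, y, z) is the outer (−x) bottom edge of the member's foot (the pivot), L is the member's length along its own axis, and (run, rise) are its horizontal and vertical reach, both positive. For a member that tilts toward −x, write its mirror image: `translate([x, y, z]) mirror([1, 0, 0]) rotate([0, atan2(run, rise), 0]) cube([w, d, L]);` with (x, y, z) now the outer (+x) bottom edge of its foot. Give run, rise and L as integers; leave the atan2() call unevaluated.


// leg length = √(153² + 680²) = 697
// right-leg outer foot x = 2·153 + 118 = 424
// beam min-corner = (153, 0, 680)
translate([153, 0, 680]) cube([118, 1074, 80]);
translate([0, 109, 0]) rotate([0, atan2(153, 680), 0]) cube([31, 49, 697]);
translate([424, 109, 0]) mirror([1, 0, 0]) rotate([0, atan2(153, 680), 0]) cube([31, 49, 697]);
translate([0, 916, 0]) rotate([0, atan2(153, 680), 0]) cube([31, 49, 697]);
translate([424, 916, 0]) mirror([1, 0, 0]) rotate([0, atan2(153, 680), 0]) cube([31, 49, 697]);


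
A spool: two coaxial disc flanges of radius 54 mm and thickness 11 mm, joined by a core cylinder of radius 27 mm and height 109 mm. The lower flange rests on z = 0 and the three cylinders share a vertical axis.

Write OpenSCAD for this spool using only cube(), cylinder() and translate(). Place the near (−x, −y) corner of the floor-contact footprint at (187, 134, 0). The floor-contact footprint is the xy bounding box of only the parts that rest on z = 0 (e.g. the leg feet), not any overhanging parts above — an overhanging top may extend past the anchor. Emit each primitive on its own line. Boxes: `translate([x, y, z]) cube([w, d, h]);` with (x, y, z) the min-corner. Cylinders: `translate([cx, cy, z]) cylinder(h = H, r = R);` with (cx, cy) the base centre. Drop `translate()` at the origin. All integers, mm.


translate([241, 188, 0]) cylinder(h = 11, r = 54);
translate([241, 188, 11]) cylinder(h = 109, r = 27);
translate([241, 188, 120]) cylinder(h = 11, r = 54);


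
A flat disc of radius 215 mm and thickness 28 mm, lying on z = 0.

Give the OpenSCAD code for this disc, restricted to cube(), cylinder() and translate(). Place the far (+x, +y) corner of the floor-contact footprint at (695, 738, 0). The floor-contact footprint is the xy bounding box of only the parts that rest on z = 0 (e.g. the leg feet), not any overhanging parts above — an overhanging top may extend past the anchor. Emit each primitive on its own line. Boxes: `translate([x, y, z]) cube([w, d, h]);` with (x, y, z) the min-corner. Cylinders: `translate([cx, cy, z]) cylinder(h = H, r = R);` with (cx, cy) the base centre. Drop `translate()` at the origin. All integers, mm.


translate([480, 523, 0]) cylinder(h = 28, r = 215);


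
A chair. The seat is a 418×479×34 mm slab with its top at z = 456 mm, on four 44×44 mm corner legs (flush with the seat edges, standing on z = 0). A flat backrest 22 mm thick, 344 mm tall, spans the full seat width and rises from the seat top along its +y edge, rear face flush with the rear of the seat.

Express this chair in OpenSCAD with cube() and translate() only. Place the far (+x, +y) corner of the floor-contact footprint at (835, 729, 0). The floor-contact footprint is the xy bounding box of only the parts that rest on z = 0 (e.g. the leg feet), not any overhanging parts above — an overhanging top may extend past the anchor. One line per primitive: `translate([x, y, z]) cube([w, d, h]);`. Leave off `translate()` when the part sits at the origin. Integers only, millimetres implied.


// leg_h = 456 - 34 = 422
translate([417, 250, 422]) cube([418, 479, 34]);
translate([417, 250, 0]) cube([44, 44, 422]);
translate([791, 250, 0]) cube([44, 44, 422]);
translate([417, 685, 0]) cube([44, 44, 422]);
translate([791, 685, 0]) cube([44, 44, 422]);
translate([417, 707, 456]) cube([418, 22, 344]);


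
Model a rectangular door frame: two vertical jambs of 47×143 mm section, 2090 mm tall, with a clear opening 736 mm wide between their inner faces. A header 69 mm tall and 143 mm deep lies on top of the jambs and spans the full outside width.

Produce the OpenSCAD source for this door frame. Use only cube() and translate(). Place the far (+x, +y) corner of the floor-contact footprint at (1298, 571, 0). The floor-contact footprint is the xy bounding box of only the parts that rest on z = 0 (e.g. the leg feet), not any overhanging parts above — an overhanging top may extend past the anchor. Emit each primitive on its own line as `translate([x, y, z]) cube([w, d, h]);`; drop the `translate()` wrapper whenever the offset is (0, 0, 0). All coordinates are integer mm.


translate([468, 428, 0]) cube([47, 143, 2090]);
translate([1251, 428, 0]) cube([47, 143, 2090]);
translate([468, 428, 2090]) cube([830, 143, 69]);


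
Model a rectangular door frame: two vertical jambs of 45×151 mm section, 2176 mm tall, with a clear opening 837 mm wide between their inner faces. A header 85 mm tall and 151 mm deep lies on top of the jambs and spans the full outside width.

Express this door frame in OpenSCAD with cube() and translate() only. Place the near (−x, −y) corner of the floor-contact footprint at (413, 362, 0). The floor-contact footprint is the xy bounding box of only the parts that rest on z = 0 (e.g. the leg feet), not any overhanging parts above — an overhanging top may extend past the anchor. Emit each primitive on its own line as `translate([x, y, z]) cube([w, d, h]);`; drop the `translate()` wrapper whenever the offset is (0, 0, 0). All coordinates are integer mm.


translate([413, 362, 0]) cube([45, 151, 2176]);
translate([1295, 362, 0]) cube([45, 151, 2176]);
translate([413, 362, 2176]) cube([927, 151, 85]);


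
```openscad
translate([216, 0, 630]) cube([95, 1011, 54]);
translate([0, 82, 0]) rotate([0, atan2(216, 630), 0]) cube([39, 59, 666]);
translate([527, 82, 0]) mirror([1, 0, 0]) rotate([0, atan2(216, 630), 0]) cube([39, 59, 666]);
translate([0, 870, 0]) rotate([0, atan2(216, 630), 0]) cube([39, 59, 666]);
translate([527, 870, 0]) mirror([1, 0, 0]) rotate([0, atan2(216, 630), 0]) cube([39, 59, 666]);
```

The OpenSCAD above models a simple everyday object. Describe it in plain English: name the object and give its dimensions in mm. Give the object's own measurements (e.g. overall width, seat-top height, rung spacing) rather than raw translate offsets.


A sawhorse. A 95×1011×54 mm beam (x, y, z) sits on two A-frame leg pairs. Each pair is two raked legs of 39×59 mm section (59 mm along y) splaying symmetrically in x. Each leg rises 630 mm vertically over 216 mm of horizontal reach and is 666 mm long along its own axis. Every leg's outer bottom edge rests on the floor and its outer top edge meets a bottom edge of the beam — the left legs (tilting toward +x) meet the beam's −x bottom edge, the right legs (their mirror images, tilting toward −x) meet its +x bottom edge — so the leg tops tuck under the beam, the beam's underside is 630 mm above the floor, and the feet are 527 mm apart outside-to-outside with the beam centred between them. The two leg pairs are set in 82 mm from either end of the beam.


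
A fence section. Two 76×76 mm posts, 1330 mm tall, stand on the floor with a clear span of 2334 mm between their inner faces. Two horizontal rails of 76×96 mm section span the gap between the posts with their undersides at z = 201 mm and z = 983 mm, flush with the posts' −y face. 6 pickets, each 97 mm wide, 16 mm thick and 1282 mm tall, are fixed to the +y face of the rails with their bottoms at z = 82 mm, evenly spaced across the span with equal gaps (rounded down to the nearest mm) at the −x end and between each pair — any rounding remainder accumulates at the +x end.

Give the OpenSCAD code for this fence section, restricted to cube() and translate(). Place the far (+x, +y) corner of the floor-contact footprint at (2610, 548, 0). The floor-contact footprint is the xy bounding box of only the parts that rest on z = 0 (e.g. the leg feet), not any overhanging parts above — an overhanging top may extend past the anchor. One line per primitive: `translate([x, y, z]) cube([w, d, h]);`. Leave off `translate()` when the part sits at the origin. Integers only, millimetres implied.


translate([124, 472, 0]) cube([76, 76, 1330]);
translate([2534, 472, 0]) cube([76, 76, 1330]);
translate([200, 472, 201]) cube([2334, 76, 96]);
translate([200, 472, 983]) cube([2334, 76, 96]);
translate([450, 548, 82]) cube([97, 16, 1282]);
translate([797, 548, 82]) cube([97, 16, 1282]);
translate([1144, 548, 82]) cube([97, 16, 1282]);
translate([1491, 548, 82]) cube([97, 16, 1282]);
translate([1838, 548, 82]) cube([97, 16, 1282]);
translate([2185, 548, 82]) cube([97, 16, 1282]);


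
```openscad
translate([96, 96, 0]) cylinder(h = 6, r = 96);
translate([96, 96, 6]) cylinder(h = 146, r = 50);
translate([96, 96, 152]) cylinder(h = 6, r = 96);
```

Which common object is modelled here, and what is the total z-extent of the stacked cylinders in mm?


A spool. The overall height is 158 mm.

Three coaxial cylinders, large–small–large — a spool. Two 6 mm flanges and a 146 mm core give 6 + 146 + 6 = 158 mm.


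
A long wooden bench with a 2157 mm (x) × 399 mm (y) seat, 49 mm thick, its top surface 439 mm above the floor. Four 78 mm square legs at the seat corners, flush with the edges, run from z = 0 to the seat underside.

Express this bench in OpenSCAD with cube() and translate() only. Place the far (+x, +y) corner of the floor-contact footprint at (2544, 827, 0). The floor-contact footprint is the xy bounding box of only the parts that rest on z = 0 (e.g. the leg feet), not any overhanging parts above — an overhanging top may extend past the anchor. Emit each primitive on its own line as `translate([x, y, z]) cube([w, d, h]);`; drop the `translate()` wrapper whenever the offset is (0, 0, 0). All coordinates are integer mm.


translate([387, 428, 390]) cube([2157, 399, 49]);
translate([387, 428, 0]) cube([78, 78, 390]);
translate([387, 749, 0]) cube([78, 78, 390]);
translate([2466, 428, 0]) cube([78, 78, 390]);
translate([2466, 749, 0]) cube([78, 78, 390]);


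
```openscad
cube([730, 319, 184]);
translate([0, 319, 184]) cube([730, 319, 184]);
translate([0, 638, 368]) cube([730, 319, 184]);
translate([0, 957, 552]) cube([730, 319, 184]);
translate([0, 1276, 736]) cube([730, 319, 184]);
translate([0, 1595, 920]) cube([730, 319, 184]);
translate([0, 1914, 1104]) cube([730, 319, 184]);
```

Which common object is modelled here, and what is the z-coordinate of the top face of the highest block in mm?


A staircase. The total rise is 1288 mm.

7 identical blocks, each offset up and back from the previous — a staircase. Each step is 184 mm tall and there are 7 of them, so the total rise is 7 × 184 = 1288 mm.


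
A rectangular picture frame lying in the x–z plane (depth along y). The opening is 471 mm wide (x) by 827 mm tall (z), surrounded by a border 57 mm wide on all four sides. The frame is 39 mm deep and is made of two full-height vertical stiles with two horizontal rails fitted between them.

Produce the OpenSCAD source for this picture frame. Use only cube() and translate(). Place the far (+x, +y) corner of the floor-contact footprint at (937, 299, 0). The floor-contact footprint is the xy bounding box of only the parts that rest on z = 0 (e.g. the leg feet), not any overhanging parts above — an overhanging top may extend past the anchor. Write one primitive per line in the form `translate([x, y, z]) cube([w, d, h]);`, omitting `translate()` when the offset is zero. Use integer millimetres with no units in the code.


translate([352, 260, 0]) cube([57, 39, 941]);
translate([880, 260, 0]) cube([57, 39, 941]);
translate([409, 260, 0]) cube([471, 39, 57]);
translate([409, 260, 884]) cube([471, 39, 57]);


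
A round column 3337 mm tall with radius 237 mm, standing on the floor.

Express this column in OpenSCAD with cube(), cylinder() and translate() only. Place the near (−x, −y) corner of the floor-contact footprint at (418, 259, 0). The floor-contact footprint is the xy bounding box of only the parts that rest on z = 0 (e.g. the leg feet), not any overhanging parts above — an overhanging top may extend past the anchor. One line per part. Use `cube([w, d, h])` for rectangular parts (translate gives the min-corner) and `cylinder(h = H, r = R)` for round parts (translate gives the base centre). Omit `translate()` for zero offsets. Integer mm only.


translate([655, 496, 0]) cylinder(h = 3337, r = 237);


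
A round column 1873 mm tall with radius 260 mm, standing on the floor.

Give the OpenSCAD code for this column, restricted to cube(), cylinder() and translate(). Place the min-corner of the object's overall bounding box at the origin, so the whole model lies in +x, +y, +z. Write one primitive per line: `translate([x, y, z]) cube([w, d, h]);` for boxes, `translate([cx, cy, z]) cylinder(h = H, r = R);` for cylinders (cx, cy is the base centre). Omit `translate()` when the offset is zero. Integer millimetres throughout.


translate([260, 260, 0]) cylinder(h = 1873, r = 260);


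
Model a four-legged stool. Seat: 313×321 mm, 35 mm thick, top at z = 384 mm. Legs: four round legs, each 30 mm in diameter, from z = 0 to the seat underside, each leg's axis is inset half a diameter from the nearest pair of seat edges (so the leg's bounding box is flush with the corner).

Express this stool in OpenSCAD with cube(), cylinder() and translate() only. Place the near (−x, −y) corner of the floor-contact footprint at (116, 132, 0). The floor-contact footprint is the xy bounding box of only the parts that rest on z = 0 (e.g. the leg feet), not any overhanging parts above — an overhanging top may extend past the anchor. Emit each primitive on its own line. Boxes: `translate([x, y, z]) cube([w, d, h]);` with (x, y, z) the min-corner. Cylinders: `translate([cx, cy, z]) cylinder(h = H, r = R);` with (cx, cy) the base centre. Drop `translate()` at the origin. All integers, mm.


translate([116, 132, 349]) cube([313, 321, 35]);
translate([131, 147, 0]) cylinder(h = 349, r = 15);
translate([414, 147, 0]) cylinder(h = 349, r = 15);
translate([131, 438, 0]) cylinder(h = 349, r = 15);
translate([414, 438, 0]) cylinder(h = 349, r = 15);


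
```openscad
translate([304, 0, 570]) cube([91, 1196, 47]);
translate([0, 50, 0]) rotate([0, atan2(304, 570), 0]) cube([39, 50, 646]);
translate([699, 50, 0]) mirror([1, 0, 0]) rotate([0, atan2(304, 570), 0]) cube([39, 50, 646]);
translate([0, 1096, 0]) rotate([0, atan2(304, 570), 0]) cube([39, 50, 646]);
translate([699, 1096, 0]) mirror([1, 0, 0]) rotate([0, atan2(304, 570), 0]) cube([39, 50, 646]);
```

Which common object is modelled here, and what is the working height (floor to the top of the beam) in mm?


A sawhorse. The overall height is 617 mm.

A beam across two mirrored pairs of raked legs — a sawhorse. The beam's underside is at z = 570 (matching the legs' vertical rise in atan2(304, 570)) and the beam is 47 mm tall, so its top is at 570 + 47 = 617 mm. The raked legs top out at the beam's underside, so that is the highest point.


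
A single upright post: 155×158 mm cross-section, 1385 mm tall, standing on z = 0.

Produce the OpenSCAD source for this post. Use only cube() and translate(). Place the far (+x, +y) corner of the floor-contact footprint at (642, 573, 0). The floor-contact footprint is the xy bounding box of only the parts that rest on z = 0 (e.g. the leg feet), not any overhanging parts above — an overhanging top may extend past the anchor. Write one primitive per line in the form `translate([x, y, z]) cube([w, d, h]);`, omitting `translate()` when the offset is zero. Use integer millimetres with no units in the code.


translate([487, 415, 0]) cube([155, 158, 1385]);


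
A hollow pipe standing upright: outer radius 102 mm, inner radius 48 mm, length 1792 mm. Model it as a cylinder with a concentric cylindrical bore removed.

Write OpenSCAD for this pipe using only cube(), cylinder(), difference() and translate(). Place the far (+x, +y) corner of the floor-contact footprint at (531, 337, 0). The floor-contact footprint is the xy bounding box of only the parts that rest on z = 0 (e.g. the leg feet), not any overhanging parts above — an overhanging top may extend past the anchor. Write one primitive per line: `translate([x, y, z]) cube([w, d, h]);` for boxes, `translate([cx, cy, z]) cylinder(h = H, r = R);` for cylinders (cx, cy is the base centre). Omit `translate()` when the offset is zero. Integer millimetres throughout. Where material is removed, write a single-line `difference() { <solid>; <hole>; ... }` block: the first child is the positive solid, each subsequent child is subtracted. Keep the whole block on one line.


difference() { translate([429, 235, 0]) cylinder(h = 1792, r = 102); translate([429, 235, 0]) cylinder(h = 1792, r = 48); }


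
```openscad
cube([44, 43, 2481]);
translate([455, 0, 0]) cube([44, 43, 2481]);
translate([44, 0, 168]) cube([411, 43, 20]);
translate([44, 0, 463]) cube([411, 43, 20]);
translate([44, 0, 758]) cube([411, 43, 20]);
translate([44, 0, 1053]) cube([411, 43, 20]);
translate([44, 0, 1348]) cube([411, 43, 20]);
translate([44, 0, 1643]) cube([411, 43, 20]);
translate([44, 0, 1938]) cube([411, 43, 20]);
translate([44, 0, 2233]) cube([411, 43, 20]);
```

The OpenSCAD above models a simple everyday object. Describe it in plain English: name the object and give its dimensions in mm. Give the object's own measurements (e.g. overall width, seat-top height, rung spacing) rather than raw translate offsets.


A straight ladder. Two 44×43 mm vertical rails, 2481 mm tall, stand 499 mm apart (outside-to-outside) with their front faces coplanar on the −y side. 8 rungs, each 43 mm deep and 20 mm tall, span between the inner faces of the rails, front faces flush with the rails. The lowest rung's underside is at z = 168 mm and rungs are spaced 295 mm apart (underside to underside).


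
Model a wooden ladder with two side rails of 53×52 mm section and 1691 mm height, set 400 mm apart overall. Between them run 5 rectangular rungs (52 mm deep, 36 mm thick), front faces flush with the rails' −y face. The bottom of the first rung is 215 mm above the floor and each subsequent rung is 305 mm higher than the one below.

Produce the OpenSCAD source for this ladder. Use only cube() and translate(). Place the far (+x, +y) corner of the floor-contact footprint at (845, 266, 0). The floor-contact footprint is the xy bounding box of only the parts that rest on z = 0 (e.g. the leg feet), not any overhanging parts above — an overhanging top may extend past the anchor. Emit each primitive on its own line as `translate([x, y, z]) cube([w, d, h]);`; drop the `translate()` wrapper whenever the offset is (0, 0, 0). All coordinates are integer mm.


translate([445, 214, 0]) cube([53, 52, 1691]);
translate([792, 214, 0]) cube([53, 52, 1691]);
translate([498, 214, 215]) cube([294, 52, 36]);
translate([498, 214, 520]) cube([294, 52, 36]);
translate([498, 214, 825]) cube([294, 52, 36]);
translate([498, 214, 1130]) cube([294, 52, 36]);
translate([498, 214, 1435]) cube([294, 52, 36]);


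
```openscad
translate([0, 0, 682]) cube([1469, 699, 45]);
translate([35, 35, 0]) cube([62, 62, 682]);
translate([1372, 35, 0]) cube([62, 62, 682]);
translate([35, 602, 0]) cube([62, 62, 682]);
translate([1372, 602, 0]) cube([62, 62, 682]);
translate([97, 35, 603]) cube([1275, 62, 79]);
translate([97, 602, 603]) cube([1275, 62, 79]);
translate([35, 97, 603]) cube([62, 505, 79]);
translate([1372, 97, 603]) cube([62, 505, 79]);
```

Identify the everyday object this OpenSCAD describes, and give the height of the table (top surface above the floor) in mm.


A table. The table height is 727 mm.

A 1469×699×45 slab sits at z = 682 on four 62 mm square posts — a table. The top surface is at 682 + 45 = 727 mm.


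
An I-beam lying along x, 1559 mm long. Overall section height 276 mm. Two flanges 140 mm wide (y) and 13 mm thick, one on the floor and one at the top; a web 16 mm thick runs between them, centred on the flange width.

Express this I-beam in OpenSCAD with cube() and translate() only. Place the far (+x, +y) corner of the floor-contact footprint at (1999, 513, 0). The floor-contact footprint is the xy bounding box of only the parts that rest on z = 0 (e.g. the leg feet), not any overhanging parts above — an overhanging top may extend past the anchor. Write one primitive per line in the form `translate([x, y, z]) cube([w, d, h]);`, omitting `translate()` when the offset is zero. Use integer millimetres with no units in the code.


translate([440, 373, 0]) cube([1559, 140, 13]);
translate([440, 435, 13]) cube([1559, 16, 250]);
translate([440, 373, 263]) cube([1559, 140, 13]);
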